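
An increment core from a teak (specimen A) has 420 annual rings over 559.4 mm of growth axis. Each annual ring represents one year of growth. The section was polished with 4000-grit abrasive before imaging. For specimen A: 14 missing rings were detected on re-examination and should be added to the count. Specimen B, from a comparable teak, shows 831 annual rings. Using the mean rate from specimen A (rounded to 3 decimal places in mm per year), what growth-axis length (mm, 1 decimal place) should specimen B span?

Specimen A: true annual ring count = 420 + 14 = 434.
A: Extension rate ≈ 559.4 / 434 = 1.289 mm per year.
Length of B = 1.289 × 831 = 1071.2 mm.

1071.2 mm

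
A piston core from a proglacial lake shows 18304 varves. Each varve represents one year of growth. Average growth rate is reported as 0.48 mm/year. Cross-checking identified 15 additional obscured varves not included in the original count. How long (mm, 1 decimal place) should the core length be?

After corrections the count is 18304 + 15 = 18319 varves.
Predicted length = 0.48 mm/year × 18319 years = 8793.1 mm.

8793.1 mm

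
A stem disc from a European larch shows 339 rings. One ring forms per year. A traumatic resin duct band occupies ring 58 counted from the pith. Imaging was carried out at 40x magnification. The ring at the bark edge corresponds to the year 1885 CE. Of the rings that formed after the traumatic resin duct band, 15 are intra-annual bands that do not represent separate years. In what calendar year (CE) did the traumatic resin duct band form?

1619 CE

The traumatic resin duct band sits at ring 58 from the pith, so 339 − 58 = 281 rings formed after it.
Removing the 15 false rings leaves 281 − 15 = 266 true rings beyond the traumatic resin duct band.
The ring at the bark edge is 1885 CE, so the traumatic resin duct band dates to 1885 − 266 = 1619 CE.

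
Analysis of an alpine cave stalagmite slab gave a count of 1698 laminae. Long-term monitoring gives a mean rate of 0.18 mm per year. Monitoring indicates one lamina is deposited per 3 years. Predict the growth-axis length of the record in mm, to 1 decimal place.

At 3 years per lamina, 1698 × 3 = 5094 years.
Predicted length = 0.18 mm/year × 5094 years = 916.9 mm.

916.9 mm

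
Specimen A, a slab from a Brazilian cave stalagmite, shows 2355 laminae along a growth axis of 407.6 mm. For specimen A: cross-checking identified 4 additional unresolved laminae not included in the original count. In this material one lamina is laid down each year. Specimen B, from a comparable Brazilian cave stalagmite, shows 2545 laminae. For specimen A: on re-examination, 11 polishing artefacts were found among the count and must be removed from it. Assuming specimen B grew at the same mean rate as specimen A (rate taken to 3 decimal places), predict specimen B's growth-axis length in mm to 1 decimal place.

442.8 mm

Specimen A: after corrections the count is 2355 − 11 + 4 = 2348 laminae.
A: Mean rate = 407.6 mm / 2348 years ≈ 0.174 mm/year.
For B, 0.174 mm/year × 2545 years = 442.8 mm.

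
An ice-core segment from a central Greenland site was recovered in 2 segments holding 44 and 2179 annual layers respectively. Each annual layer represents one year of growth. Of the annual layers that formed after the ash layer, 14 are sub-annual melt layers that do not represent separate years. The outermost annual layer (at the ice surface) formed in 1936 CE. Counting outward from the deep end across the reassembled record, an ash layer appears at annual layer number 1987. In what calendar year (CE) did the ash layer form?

1714 CE

Total annual layers = 44 + 2179 = 2223.
Between annual layer 1987 and the ice surface there are 2223 − 1987 = 236 annual layers.
236 − 14 false = 222 true annual layers after the ash layer.
Counting back 222 years from 1936 CE places the ash layer in 1936 − 222 = 1714 CE.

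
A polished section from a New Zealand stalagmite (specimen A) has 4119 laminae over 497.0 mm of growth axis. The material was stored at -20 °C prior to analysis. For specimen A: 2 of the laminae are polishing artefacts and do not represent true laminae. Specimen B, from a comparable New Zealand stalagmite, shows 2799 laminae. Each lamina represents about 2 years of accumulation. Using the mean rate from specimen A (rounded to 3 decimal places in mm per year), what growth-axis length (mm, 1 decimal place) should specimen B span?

Specimen A: after corrections the count is 4119 − 2 = 4117 laminae.
Specimen A: multiplying by 2 years per lamina: 4117 × 2 = 8234 years.
A: Mean rate = 497.0 mm / 8234 years ≈ 0.060 mm per year.
Specimen B: at 2 years per lamina, 2799 × 2 = 5598 years. For B, 0.060 mm/year × 5598 years = 335.9 mm.

335.9 mm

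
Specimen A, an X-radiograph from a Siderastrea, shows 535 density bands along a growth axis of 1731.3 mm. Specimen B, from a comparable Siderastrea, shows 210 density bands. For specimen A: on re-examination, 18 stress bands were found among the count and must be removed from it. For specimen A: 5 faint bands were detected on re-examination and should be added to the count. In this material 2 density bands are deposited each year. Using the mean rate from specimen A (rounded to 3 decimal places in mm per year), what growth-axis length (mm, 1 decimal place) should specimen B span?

696.5 mm

Specimen A: adjusted count: 535 − 18 + 5 = 522 density bands.
Specimen A: with 2 density bands per year, 522 / 2 = 261 years.
A: 1731.3 mm over 261 years gives 1731.3 / 261 ≈ 6.633 mm/year.
Specimen B: with 2 density bands per year, 210 / 2 = 105 years. For B, 6.633 mm/year × 105 years = 696.5 mm.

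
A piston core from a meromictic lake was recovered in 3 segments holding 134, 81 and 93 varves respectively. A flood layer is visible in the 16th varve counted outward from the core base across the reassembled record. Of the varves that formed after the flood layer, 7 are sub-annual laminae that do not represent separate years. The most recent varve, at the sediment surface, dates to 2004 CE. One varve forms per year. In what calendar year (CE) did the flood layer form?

Total varves = 134 + 81 + 93 = 308.
308 − 16 = 292 varves lie beyond the flood layer toward the sediment surface.
Removing the 7 false varves leaves 292 − 7 = 285 true varves beyond the flood layer.
Counting back 285 years from 2004 CE places the flood layer in 2004 − 285 = 1719 CE.

1719 CE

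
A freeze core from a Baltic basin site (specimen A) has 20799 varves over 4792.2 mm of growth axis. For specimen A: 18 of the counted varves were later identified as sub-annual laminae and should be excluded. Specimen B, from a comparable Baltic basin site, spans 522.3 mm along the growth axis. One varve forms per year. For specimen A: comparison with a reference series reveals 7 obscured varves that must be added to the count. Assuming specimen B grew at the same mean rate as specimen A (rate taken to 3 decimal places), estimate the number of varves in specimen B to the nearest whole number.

Specimen A: correcting the raw count gives 20799 − 18 + 7 = 20788 true varves.
A: 4792.2 mm over 20788 years gives 4792.2 / 20788 ≈ 0.231 mm/yr.
B spans 522.3 / 0.231 = 2261.04 years ≈ 2261 varves.

2261 varves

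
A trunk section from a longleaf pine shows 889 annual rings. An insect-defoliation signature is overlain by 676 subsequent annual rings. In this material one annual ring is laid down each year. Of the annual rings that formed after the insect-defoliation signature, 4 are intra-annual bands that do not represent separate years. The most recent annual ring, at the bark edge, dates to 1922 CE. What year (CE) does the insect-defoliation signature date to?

1250 CE

676 annual rings formed after the insect-defoliation signature.
Excluding 4 false annual rings: 676 − 4 = 672.
The annual ring at the bark edge is 1922 CE, so the insect-defoliation signature dates to 1922 − 672 = 1250 CE.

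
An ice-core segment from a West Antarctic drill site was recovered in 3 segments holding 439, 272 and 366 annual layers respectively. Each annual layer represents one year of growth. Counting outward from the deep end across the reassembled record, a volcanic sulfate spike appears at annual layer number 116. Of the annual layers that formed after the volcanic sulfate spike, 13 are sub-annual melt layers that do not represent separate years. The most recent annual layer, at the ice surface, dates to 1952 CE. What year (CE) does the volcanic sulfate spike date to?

Total annual layers = 439 + 272 + 366 = 1077.
Between annual layer 116 and the ice surface there are 1077 − 116 = 961 annual layers.
Removing the 13 false annual layers leaves 961 − 13 = 948 true annual layers beyond the volcanic sulfate spike.
Counting back 948 years from 1952 CE places the volcanic sulfate spike in 1952 − 948 = 1004 CE.

1004 CE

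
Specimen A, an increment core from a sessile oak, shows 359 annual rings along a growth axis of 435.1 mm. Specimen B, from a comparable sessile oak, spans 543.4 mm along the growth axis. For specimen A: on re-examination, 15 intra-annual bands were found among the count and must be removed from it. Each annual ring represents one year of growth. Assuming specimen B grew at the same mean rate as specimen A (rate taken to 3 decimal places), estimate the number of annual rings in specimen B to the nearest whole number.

430 annual rings

Specimen A: after corrections the count is 359 − 15 = 344 annual rings.
A: Mean rate = 435.1 mm / 344 years ≈ 1.265 mm per year.
Specimen B: 543.4 mm / 1.265 mm per year = 429.57 years ≈ 430 annual rings.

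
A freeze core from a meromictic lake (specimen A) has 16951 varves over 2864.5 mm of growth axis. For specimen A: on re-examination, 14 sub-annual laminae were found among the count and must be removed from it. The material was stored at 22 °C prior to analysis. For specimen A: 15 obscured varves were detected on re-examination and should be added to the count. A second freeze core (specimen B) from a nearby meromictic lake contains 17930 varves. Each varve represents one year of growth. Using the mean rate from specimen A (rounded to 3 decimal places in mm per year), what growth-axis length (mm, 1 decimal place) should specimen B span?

3030.2 mm

Specimen A: correcting the raw count gives 16951 − 14 + 15 = 16952 true varves.
A: 2864.5 mm over 16952 years gives 2864.5 / 16952 ≈ 0.169 mm per year.
B's length ≈ 0.169 × 17930 = 3030.2 mm.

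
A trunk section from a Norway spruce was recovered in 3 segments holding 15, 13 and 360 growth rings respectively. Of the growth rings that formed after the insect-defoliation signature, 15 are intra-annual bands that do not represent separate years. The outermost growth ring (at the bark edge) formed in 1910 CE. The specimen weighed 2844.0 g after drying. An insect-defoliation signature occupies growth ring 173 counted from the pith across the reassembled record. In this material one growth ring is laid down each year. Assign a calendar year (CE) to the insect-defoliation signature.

Total growth rings = 15 + 13 + 360 = 388.
Between growth ring 173 and the bark edge there are 388 − 173 = 215 growth rings.
Excluding 15 false growth rings: 215 − 15 = 200.
1910 − 200 = 1710 CE.

1710 CE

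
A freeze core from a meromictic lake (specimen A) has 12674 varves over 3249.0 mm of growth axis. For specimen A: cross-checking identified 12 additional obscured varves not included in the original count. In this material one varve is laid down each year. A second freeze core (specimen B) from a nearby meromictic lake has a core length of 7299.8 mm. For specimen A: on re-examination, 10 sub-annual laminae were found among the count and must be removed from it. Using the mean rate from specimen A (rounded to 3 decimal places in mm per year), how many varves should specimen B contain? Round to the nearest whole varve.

28515 varves

Specimen A: after corrections the count is 12674 − 10 + 12 = 12676 varves.
A: Mean rate = 3249.0 mm / 12676 years ≈ 0.256 mm/yr.
For B, 7299.8 / 0.256 = 28514.84 years ≈ 28515 varves.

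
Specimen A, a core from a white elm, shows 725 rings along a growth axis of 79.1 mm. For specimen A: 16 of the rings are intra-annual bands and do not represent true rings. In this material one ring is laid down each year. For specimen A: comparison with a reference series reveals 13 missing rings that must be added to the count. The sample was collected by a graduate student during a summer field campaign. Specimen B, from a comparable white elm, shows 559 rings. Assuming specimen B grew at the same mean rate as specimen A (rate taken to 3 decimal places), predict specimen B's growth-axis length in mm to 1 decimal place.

61.5 mm

Specimen A: after corrections the count is 725 − 16 + 13 = 722 rings.
A: 79.1 mm over 722 years gives 79.1 / 722 ≈ 0.110 mm/year.
B's length ≈ 0.110 × 559 = 61.5 mm.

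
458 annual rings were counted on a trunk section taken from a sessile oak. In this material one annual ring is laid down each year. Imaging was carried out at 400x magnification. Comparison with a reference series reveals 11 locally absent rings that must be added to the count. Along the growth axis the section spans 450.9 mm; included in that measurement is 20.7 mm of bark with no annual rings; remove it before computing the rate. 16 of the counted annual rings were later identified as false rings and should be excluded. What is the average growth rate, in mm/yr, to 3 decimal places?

0.950 mm/yr

Adjusted count: 458 − 16 + 11 = 453 annual rings.
Net length = 450.9 − 20.7 = 430.2 mm.
Mean rate = 430.2 mm / 453 years ≈ 0.950 mm/yr.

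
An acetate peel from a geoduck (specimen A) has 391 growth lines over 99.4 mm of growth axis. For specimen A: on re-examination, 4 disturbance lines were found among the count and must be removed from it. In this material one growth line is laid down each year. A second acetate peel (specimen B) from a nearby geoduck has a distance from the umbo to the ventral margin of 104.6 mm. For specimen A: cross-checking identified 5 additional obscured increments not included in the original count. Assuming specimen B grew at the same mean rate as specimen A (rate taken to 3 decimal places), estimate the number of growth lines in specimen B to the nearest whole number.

412 growth lines

Specimen A: true growth line count = 391 − 4 + 5 = 392.
A: Extension rate ≈ 99.4 / 392 = 0.254 mm per year.
B spans 104.6 / 0.254 = 411.81 years ≈ 412 growth lines.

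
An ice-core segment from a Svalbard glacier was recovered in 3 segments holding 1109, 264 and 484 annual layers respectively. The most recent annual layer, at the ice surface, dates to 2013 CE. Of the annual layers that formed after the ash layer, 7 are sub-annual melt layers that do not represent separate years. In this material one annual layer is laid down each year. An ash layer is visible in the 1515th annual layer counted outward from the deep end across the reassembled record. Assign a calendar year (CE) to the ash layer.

1678 CE

Total annual layers = 1109 + 264 + 484 = 1857.
The ash layer sits at annual layer 1515 from the deep end, so 1857 − 1515 = 342 annual layers formed after it.
Removing the 7 false annual layers leaves 342 − 7 = 335 true annual layers beyond the ash layer.
2013 − 335 = 1678 CE.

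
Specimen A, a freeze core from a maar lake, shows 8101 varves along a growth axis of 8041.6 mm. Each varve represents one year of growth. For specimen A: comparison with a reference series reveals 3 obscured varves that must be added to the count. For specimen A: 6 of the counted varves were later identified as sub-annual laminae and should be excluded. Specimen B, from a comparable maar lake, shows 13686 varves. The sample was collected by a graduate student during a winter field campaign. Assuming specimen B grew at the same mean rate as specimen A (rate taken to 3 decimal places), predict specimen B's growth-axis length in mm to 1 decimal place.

Specimen A: true varve count = 8101 − 6 + 3 = 8098.
A: 8041.6 mm over 8098 years gives 8041.6 / 8098 ≈ 0.993 mm per year.
Length of B = 0.993 × 13686 = 13590.2 mm.

13590.2 mm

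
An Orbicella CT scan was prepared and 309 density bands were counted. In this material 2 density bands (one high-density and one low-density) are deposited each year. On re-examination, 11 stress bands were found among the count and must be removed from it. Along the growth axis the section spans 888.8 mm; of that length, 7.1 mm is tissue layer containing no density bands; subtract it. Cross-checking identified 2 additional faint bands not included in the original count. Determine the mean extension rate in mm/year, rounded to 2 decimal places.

5.88 mm/year

After corrections the count is 309 − 11 + 2 = 300 density bands.
With 2 density bands per year, 300 / 2 = 150 years.
Removing the 7.1 mm offcut leaves 888.8 − 7.1 = 881.7 mm.
Mean rate = 881.7 mm / 150 years ≈ 5.88 mm/year.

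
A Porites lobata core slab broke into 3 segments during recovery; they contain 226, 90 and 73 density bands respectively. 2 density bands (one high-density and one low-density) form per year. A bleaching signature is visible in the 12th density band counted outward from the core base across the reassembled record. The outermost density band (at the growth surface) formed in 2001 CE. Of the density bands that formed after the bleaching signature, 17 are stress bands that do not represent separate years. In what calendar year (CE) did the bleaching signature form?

1821 CE

Total density bands = 226 + 90 + 73 = 389.
Between density band 12 and the growth surface there are 389 − 12 = 377 density bands.
Excluding 17 false density bands: 377 − 17 = 360.
With 2 density bands per year, 360 / 2 = 180 years.
2001 − 180 = 1821 CE.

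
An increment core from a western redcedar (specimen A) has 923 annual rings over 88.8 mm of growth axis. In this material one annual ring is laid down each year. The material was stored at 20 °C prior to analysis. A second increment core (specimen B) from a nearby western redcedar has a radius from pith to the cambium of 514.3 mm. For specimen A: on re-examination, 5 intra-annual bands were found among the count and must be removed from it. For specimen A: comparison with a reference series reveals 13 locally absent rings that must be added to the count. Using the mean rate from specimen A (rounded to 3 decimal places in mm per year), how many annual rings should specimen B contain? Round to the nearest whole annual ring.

5414 annual rings

Specimen A: adjusted count: 923 − 5 + 13 = 931 annual rings.
A: Extension rate ≈ 88.8 / 931 = 0.095 mm/yr.
B spans 514.3 / 0.095 = 5413.68 years ≈ 5414 annual rings.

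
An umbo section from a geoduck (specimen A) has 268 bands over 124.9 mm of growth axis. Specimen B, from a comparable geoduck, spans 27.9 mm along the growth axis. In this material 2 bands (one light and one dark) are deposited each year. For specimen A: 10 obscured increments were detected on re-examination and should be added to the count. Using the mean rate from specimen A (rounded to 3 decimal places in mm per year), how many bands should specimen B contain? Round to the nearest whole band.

Specimen A: true band count = 268 + 10 = 278.
Specimen A: 278 bands at 2 per year is 278 / 2 = 139 years.
A: 124.9 mm over 139 years gives 124.9 / 139 ≈ 0.899 mm/yr.
Specimen B: 27.9 mm / 0.899 mm per year = 31.03 years; at 2 bands per year that is 31.03 × 2 ≈ 62 bands.

62 bands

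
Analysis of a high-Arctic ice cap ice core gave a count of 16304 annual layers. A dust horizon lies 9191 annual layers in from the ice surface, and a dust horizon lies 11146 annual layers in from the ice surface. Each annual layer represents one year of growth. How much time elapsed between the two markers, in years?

Separation: 11146 − 9191 = 1955 annual layers.
At one annual layer per year, 1955 years elapsed between them.

1955 years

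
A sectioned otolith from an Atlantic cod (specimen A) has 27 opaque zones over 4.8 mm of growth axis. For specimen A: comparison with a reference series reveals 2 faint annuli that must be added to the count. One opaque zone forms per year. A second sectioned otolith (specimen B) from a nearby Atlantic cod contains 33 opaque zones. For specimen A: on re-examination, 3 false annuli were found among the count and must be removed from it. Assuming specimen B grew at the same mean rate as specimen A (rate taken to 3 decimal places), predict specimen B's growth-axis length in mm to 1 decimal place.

Specimen A: after corrections the count is 27 − 3 + 2 = 26 opaque zones.
A: Mean rate = 4.8 mm / 26 years ≈ 0.185 mm/year.
For B, 0.185 mm/year × 33 years = 6.1 mm.

6.1 mm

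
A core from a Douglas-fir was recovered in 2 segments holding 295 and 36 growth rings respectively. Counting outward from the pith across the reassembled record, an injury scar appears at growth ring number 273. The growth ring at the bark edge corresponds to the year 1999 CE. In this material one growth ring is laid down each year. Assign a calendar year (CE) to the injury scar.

Total growth rings = 295 + 36 = 331.
Between growth ring 273 and the bark edge there are 331 − 273 = 58 growth rings.
1999 − 58 = 1941 CE.

1941 CE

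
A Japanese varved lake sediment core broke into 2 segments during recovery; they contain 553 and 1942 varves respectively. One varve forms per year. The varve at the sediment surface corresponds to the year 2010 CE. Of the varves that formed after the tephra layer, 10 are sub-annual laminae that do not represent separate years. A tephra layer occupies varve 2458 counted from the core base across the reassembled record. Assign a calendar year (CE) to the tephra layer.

1983 CE

Total varves = 553 + 1942 = 2495.
2495 − 2458 = 37 varves lie beyond the tephra layer toward the sediment surface.
Removing the 10 false varves leaves 37 − 10 = 27 true varves beyond the tephra layer.
2010 − 27 = 1983 CE.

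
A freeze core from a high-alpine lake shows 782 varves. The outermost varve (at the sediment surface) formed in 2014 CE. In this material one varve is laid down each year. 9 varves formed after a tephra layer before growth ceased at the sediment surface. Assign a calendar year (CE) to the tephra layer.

2005 CE

There are 9 varves younger than the tephra layer.
The varve at the sediment surface is 2014 CE, so the tephra layer dates to 2014 − 9 = 2005 CE.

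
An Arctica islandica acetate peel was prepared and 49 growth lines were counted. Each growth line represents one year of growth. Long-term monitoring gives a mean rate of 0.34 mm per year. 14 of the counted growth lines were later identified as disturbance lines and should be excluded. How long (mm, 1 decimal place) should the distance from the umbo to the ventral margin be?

11.9 mm

True growth line count = 49 − 14 = 35.
Predicted length = 0.34 mm/year × 35 years = 11.9 mm.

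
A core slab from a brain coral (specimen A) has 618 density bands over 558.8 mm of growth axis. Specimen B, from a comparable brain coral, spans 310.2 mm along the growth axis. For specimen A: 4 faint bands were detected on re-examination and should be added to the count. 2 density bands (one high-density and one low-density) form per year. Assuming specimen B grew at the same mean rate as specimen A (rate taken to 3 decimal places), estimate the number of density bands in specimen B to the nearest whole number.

Specimen A: adjusted count: 618 + 4 = 622 density bands.
Specimen A: 622 density bands at 2 per year is 622 / 2 = 311 years.
A: Extension rate ≈ 558.8 / 311 = 1.797 mm per year.
Specimen B: 310.2 mm / 1.797 mm per year = 172.62 years; at 2 density bands per year that is 172.62 × 2 ≈ 345 density bands.

345 density bands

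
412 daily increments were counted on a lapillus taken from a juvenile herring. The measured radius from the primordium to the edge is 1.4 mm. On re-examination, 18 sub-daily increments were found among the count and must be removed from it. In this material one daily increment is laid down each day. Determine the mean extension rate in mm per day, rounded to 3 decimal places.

0.004 mm per day

Adjusted count: 412 − 18 = 394 daily increments.
Extension rate ≈ 1.4 / 394 = 0.004 mm per day.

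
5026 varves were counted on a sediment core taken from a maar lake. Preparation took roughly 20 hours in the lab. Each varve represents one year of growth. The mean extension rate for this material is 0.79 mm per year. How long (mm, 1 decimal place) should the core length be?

3970.5 mm

The record spans 5026 years at 0.79 mm per year.
5026 years at 0.79 mm/year gives 0.79 × 5026 = 3970.5 mm.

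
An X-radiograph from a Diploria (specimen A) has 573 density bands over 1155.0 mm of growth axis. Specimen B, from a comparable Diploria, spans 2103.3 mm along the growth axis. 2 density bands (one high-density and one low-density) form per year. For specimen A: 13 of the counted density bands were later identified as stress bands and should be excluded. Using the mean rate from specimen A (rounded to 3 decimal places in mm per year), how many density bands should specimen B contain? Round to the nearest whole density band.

Specimen A: after corrections the count is 573 − 13 = 560 density bands.
Specimen A: with 2 density bands per year, 560 / 2 = 280 years.
A: 1155.0 mm over 280 years gives 1155.0 / 280 ≈ 4.125 mm/year.
For B, 2103.3 / 4.125 = 509.89 years; at 2 density bands per year that is 509.89 × 2 ≈ 1020 density bands.

1020 density bands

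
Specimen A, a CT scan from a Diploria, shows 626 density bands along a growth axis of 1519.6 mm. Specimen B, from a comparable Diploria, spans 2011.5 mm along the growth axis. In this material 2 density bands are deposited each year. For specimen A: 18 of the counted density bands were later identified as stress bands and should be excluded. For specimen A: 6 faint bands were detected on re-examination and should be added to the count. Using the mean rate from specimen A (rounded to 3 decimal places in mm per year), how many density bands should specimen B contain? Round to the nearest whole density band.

Specimen A: after corrections the count is 626 − 18 + 6 = 614 density bands.
Specimen A: 614 density bands at 2 per year is 614 / 2 = 307 years.
A: Extension rate ≈ 1519.6 / 307 = 4.950 mm/yr.
B spans 2011.5 / 4.950 = 406.36 years; at 2 density bands per year that is 406.36 × 2 ≈ 813 density bands.

813 density bands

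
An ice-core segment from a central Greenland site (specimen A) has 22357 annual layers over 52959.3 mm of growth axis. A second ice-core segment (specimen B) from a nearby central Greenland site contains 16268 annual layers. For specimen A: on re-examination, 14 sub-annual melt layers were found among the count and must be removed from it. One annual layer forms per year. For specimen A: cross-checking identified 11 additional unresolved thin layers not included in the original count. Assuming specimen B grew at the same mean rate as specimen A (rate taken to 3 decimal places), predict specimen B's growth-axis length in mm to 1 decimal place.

Specimen A: adjusted count: 22357 − 14 + 11 = 22354 annual layers.
A: 52959.3 mm over 22354 years gives 52959.3 / 22354 ≈ 2.369 mm/year.
For B, 2.369 mm/year × 16268 years = 38538.9 mm.

38538.9 mm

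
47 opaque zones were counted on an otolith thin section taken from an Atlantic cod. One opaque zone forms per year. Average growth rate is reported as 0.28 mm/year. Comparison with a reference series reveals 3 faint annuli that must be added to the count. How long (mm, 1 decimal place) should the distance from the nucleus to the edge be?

Adjusted count: 47 + 3 = 50 opaque zones.
Predicted length = 0.28 mm/year × 50 years = 14.0 mm.

14.0 mm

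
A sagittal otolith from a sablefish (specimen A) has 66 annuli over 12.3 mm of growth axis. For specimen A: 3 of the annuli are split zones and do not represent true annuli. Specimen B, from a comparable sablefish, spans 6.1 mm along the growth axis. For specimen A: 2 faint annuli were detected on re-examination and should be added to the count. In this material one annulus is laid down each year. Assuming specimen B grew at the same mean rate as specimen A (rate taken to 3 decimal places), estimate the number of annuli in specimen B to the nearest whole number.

32 annuli

Specimen A: adjusted count: 66 − 3 + 2 = 65 annuli.
A: Extension rate ≈ 12.3 / 65 = 0.189 mm/year.
Specimen B: 6.1 mm / 0.189 mm per year = 32.28 years ≈ 32 annuli.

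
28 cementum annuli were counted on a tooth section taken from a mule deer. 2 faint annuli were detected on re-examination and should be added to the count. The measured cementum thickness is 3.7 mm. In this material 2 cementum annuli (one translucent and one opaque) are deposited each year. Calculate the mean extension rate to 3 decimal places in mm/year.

After corrections the count is 28 + 2 = 30 cementum annuli.
Dividing by 2 cementum annuli per year: 30 / 2 = 15 years.
3.7 mm over 15 years gives 3.7 / 15 ≈ 0.247 mm/year.

0.247 mm/year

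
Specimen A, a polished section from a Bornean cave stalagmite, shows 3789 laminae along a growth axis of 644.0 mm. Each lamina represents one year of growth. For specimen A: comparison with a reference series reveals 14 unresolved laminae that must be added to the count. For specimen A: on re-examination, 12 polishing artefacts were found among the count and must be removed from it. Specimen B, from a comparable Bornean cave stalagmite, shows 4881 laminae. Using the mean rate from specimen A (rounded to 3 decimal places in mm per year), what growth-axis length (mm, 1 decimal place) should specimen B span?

829.8 mm

Specimen A: true lamina count = 3789 − 12 + 14 = 3791.
A: 644.0 mm over 3791 years gives 644.0 / 3791 ≈ 0.170 mm per year.
B's length ≈ 0.170 × 4881 = 829.8 mm.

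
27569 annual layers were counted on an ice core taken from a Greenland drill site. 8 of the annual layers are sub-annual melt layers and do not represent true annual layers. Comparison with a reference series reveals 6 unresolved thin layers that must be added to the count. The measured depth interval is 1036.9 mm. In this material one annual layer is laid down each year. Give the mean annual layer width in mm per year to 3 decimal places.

0.038 mm per year

After corrections the count is 27569 − 8 + 6 = 27567 annual layers.
Mean rate = 1036.9 mm / 27567 years ≈ 0.038 mm per year.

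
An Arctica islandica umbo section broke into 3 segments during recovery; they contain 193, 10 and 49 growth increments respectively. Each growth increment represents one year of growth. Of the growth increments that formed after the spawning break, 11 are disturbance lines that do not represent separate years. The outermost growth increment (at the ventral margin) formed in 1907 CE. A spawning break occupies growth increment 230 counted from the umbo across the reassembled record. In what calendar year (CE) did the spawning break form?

Total growth increments = 193 + 10 + 49 = 252.
252 − 230 = 22 growth increments lie beyond the spawning break toward the ventral margin.
Removing the 11 false growth increments leaves 22 − 11 = 11 true growth increments beyond the spawning break.
The growth increment at the ventral margin is 1907 CE, so the spawning break dates to 1907 − 11 = 1896 CE.

1896 CE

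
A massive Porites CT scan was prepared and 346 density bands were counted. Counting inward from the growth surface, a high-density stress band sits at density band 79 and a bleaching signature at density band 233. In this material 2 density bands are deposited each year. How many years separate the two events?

The two markers are separated by 233 − 79 = 154 density bands.
Dividing by 2 density bands per year: 154 / 2 = 77 years.

77 yr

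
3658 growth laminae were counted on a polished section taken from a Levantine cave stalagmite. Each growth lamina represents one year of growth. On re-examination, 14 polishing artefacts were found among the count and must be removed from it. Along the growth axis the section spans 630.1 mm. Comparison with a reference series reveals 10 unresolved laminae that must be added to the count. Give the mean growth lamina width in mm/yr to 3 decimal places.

0.172 mm/yr

Correcting the raw count gives 3658 − 14 + 10 = 3654 true growth laminae.
630.1 mm over 3654 years gives 630.1 / 3654 ≈ 0.172 mm/yr.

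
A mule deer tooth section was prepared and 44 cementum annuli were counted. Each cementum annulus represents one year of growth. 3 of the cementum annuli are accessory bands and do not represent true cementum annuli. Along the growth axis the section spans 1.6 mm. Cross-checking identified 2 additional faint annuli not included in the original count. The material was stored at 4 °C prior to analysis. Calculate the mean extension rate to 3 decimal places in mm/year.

Correcting the raw count gives 44 − 3 + 2 = 43 true cementum annuli.
Extension rate ≈ 1.6 / 43 = 0.037 mm/year.

0.037 mm/year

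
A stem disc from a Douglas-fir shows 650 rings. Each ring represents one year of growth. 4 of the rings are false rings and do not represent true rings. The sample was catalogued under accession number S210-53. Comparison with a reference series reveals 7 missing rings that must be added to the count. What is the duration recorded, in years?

Correcting the raw count gives 650 − 4 + 7 = 653 true rings.
At one ring per year, that is 653 years.

653 years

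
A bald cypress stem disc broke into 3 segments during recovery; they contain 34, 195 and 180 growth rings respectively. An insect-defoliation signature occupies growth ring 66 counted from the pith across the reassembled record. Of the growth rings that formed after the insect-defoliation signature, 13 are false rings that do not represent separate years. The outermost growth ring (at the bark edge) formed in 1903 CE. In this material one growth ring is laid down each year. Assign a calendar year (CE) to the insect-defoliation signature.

Total growth rings = 34 + 195 + 180 = 409.
Between growth ring 66 and the bark edge there are 409 − 66 = 343 growth rings.
Excluding 13 false growth rings: 343 − 13 = 330.
1903 − 330 = 1573 CE.

1573 CE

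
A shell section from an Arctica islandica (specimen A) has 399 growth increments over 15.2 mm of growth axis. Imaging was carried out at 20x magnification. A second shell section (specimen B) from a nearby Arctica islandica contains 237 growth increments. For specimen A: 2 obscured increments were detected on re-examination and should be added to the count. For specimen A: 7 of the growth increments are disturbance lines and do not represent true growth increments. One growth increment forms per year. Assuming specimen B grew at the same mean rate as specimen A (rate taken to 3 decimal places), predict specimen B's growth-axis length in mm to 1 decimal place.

Specimen A: correcting the raw count gives 399 − 7 + 2 = 394 true growth increments.
A: 15.2 mm over 394 years gives 15.2 / 394 ≈ 0.039 mm/yr.
B's length ≈ 0.039 × 237 = 9.2 mm.

9.2 mm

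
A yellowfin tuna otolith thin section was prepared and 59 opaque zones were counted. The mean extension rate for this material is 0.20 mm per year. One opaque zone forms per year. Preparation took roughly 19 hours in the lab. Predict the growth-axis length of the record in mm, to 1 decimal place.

The record spans 59 years at 0.20 mm per year.
Predicted length = 0.20 mm/year × 59 years = 11.8 mm.

11.8 mm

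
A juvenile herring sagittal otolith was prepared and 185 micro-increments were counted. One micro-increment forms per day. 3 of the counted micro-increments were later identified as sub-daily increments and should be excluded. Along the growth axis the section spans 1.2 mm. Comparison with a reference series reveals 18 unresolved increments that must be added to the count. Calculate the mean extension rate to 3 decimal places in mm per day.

After corrections the count is 185 − 3 + 18 = 200 micro-increments.
Extension rate ≈ 1.2 / 200 = 0.006 mm per day.

0.006 mm per day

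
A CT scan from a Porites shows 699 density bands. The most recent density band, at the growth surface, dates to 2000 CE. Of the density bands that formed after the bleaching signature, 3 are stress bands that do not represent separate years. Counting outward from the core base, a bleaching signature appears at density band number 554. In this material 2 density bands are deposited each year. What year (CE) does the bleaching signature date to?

1929 CE

The bleaching signature sits at density band 554 from the core base, so 699 − 554 = 145 density bands formed after it.
145 − 3 false = 142 true density bands after the bleaching signature.
Dividing by 2 density bands per year: 142 / 2 = 71 years.
2000 − 71 = 1929 CE.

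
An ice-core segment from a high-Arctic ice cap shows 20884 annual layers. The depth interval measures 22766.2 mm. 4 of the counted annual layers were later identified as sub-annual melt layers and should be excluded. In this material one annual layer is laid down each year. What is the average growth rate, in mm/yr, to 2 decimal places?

1.09 mm/yr

Correcting the raw count gives 20884 − 4 = 20880 true annual layers.
Extension rate ≈ 22766.2 / 20880 = 1.09 mm/yr.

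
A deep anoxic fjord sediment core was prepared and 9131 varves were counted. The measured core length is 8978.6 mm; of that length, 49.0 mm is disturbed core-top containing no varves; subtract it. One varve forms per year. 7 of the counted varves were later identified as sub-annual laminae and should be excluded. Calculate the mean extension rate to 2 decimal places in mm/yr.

Correcting the raw count gives 9131 − 7 = 9124 true varves.
Removing the 49.0 mm offcut leaves 8978.6 − 49.0 = 8929.6 mm.
8929.6 mm over 9124 years gives 8929.6 / 9124 ≈ 0.98 mm/yr.

0.98 mm/yr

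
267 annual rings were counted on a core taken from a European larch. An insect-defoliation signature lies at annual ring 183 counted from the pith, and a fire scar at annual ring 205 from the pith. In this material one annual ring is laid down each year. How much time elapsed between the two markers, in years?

The two markers are separated by 205 − 183 = 22 annual rings.
At one annual ring per year, 22 years elapsed between them.

22 years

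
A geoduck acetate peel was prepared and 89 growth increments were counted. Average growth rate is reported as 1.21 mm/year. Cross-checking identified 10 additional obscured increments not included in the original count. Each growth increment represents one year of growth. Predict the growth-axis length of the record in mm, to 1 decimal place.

119.8 mm

True growth increment count = 89 + 10 = 99.
Predicted length = 1.21 mm/year × 99 years = 119.8 mm.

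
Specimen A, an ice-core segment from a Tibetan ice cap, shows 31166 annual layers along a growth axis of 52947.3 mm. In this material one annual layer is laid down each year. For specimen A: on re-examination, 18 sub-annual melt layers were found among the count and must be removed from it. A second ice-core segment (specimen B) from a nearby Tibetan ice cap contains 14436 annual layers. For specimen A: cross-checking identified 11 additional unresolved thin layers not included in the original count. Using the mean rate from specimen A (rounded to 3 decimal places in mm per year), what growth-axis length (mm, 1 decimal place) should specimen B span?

Specimen A: adjusted count: 31166 − 18 + 11 = 31159 annual layers.
A: Mean rate = 52947.3 mm / 31159 years ≈ 1.699 mm per year.
Length of B = 1.699 × 14436 = 24526.8 mm.

24526.8 mm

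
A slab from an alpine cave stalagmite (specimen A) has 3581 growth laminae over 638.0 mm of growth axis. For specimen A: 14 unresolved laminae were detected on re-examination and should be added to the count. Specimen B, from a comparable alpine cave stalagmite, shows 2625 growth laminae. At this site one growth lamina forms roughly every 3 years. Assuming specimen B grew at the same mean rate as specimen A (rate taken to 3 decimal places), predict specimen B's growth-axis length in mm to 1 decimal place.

464.6 mm

Specimen A: after corrections the count is 3581 + 14 = 3595 growth laminae.
Specimen A: multiplying by 3 years per growth lamina: 3595 × 3 = 10785 years.
A: 638.0 mm over 10785 years gives 638.0 / 10785 ≈ 0.059 mm per year.
Specimen B: at 3 years per growth lamina, 2625 × 3 = 7875 years. B's length ≈ 0.059 × 7875 = 464.6 mm.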